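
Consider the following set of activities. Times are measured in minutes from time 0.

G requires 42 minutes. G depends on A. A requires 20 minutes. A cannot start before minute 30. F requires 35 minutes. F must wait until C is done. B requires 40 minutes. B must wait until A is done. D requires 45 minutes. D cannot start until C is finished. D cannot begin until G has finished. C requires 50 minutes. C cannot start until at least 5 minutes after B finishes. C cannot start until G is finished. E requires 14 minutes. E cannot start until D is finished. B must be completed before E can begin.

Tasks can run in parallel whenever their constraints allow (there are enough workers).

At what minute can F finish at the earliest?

180

A cannot begin until its own release at minute 30. It runs from minute 30 to 30 + 20 = minute 50.
G cannot begin until A (finishes minute 50). It runs from minute 50 to 50 + 42 = minute 92.
After A (finishes minute 50), B can start at minute 50 and finishes at minute 90.
C cannot start until B (finishes minute 90, plus 5-minute gap → minute 95); G (finishes minute 92). The controlling bound is minute 95, so C finishes at 95 + 50 = minute 145.
F waits on C (finishes minute 145), so it starts at minute 145 and finishes at 145 + 35 = minute 180.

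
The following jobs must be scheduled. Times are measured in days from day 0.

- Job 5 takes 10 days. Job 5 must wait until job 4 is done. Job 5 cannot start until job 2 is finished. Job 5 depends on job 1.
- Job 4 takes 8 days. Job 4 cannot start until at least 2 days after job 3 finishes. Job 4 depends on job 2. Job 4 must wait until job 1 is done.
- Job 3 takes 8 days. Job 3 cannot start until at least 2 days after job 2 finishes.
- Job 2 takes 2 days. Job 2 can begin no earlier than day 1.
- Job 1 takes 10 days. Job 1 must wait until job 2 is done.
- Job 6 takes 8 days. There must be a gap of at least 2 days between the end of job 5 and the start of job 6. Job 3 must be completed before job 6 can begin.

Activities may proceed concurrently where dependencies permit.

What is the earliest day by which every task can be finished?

43

Job 2 cannot begin until its own release at day 1. It runs from day 1 to 1 + 2 = day 3.
After job 2 (finishes day 3, plus 2-day gap → day 5), job 3 can start at day 5 and finishes at day 13.
Job 1 cannot begin until job 2 (finishes day 3). It runs from day 3 to 3 + 10 = day 13.
Job 4 needs all of job 3 (finishes day 13, plus 2-day gap → day 15); job 2 (finishes day 3); job 1 (finishes day 13). That puts its earliest start at day 15; it finishes at 15 + 8 = day 23.
Job 5 needs all of job 4 (finishes day 23); job 2 (finishes day 3); job 1 (finishes day 13). That puts its earliest start at day 23; it finishes at 23 + 10 = day 33.
Job 6 cannot start until job 5 (finishes day 33, plus 2-day gap → day 35); job 3 (finishes day 13). The controlling bound is day 35, so job 6 finishes at 35 + 8 = day 43.
All tasks are finished once the last one completes. Finish times: Job 1 at 13, Job 2 at 3, Job 3 at 13, Job 4 at 23, Job 5 at 33, Job 6 at 43. The latest is day 43.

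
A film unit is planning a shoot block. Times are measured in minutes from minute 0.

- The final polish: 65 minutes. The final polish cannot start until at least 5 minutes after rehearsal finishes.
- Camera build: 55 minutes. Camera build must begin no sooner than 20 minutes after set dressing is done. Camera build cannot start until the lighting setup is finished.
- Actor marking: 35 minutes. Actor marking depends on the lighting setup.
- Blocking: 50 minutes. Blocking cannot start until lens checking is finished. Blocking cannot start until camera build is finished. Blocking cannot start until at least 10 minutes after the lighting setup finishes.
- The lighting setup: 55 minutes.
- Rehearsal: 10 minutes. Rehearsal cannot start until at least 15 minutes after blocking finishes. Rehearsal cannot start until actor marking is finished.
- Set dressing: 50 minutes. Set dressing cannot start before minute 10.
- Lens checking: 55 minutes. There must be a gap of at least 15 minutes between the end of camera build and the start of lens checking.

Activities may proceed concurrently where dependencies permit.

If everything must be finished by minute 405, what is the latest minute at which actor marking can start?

290

To finish by minute 405, the final polish (duration 65) must start no later than minute 340.
Rehearsal must finish before the final polish (must start by minute 340, minus 5-minute gap → minute 335). With a 10-minute duration, rehearsal must start by 335 − 10 = minute 325.
Since rehearsal (must start by minute 325) depends on it, actor marking must finish by minute 325. Backing off its 35-minute duration gives a latest start of minute 290.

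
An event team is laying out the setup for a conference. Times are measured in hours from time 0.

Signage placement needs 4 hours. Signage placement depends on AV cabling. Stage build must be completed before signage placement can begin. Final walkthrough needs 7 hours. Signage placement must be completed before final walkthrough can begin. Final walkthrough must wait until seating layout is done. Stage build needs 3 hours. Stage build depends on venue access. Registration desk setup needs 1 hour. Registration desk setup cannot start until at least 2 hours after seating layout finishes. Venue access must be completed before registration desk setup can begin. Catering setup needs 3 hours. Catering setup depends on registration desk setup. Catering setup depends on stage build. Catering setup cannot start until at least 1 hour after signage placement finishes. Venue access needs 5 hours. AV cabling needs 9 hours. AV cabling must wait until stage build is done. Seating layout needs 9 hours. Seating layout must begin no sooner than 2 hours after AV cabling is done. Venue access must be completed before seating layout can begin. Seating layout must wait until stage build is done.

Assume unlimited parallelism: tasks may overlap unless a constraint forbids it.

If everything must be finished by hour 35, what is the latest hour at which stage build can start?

To finish by hour 35, catering setup (duration 3) must start no later than hour 32.
Registration desk setup feeds into catering setup (must start by hour 32); so registration desk setup must finish by hour 32 and therefore start by hour 31.
To finish by hour 35, final walkthrough (duration 7) must start no later than hour 28.
Seating layout feeds registration desk setup (must start by hour 31, minus 2-hour gap → hour 29); final walkthrough (must start by hour 28). Taking the minimum, seating layout must finish by hour 28 and start by 28 − 9 = hour 19.
For signage placement: catering setup (must start by hour 32, minus 1-hour gap → hour 31); final walkthrough (must start by hour 28). The most restrictive is hour 28; with a 4-hour duration, signage placement must start by hour 24.
AV cabling has several dependents: seating layout (must start by hour 19, minus 2-hour gap → hour 17); signage placement (must start by hour 24). The earliest of those limits is hour 17, so AV cabling must start by 17 − 9 = hour 8.
Stage build feeds AV cabling (must start by hour 8); seating layout (must start by hour 19); signage placement (must start by hour 24); catering setup (must start by hour 32). Taking the minimum, stage build must finish by hour 8 and start by 8 − 3 = hour 5.

5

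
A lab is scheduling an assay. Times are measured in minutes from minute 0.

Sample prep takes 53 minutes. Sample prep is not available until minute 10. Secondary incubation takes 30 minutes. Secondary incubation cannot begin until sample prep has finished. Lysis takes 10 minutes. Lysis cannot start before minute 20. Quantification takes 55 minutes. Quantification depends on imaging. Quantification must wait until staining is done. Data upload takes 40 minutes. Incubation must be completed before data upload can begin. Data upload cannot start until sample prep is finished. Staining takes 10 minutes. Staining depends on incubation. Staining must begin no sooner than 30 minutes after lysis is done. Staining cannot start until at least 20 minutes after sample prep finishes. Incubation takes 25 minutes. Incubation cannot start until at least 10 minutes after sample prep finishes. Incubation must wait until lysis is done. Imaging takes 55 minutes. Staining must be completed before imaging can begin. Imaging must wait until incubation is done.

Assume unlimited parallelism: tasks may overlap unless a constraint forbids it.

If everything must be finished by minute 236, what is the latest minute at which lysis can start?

76

Quantification must finish by minute 236; it takes 55 minutes, so it must start by 236 − 55 = minute 181.
Imaging must finish before quantification (must start by minute 181). With a 55-minute duration, imaging must start by 181 − 55 = minute 126.
Staining has several dependents: imaging (must start by minute 126); quantification (must start by minute 181). The earliest of those limits is minute 126, so staining must start by 126 − 10 = minute 116.
Data upload has no dependents, so it just needs to finish by minute 236. Starting by 236 − 40 = minute 196 achieves that.
For incubation: staining (must start by minute 116); imaging (must start by minute 126); data upload (must start by minute 196). The most restrictive is minute 116; with a 25-minute duration, incubation must start by minute 91.
Lysis feeds incubation (must start by minute 91); staining (must start by minute 116, minus 30-minute gap → minute 86). Taking the minimum, lysis must finish by minute 86 and start by 86 − 10 = minute 76.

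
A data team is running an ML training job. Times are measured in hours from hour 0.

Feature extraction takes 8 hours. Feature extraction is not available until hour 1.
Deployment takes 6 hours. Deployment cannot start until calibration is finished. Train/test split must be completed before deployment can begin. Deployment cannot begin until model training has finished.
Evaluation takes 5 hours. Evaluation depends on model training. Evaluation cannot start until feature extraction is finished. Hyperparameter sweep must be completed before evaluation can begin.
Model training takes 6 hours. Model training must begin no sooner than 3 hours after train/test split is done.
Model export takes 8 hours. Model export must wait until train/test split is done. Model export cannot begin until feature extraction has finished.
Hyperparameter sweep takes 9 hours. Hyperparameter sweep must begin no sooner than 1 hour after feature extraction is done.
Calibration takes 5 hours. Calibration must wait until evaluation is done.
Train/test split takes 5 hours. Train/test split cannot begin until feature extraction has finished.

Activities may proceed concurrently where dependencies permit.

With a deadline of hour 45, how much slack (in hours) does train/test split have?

Feature extraction cannot begin until its own release at hour 1. It runs from hour 1 to 1 + 8 = hour 9.
After feature extraction (finishes hour 9), train/test split can start at hour 9 and finishes at hour 14.

Working backward from the deadline:
Deployment must finish by hour 45; it takes 6 hours, so it must start by 45 − 6 = hour 39.
Since deployment (must start by hour 39) depends on it, calibration must finish by hour 39. Backing off its 5-hour duration gives a latest start of hour 34.
Since calibration (must start by hour 34) depends on it, evaluation must finish by hour 34. Backing off its 5-hour duration gives a latest start of hour 29.
Model training has several dependents: evaluation (must start by hour 29); deployment (must start by hour 39). The earliest of those limits is hour 29, so model training must start by 29 − 6 = hour 23.
Nothing follows model export; the deadline of hour 45 is its only limit. It must start by 45 − 8 = hour 37.
Train/test split must finish in time for model training (must start by hour 23, minus 3-hour gap → hour 20); model export (must start by hour 37); deployment (must start by hour 39). The tightest is hour 20, so train/test split must start by 20 − 5 = hour 15.
So train/test split can start as early as hour 9 and as late as hour 15, giving 15 − 9 = 6 hours of slack.

6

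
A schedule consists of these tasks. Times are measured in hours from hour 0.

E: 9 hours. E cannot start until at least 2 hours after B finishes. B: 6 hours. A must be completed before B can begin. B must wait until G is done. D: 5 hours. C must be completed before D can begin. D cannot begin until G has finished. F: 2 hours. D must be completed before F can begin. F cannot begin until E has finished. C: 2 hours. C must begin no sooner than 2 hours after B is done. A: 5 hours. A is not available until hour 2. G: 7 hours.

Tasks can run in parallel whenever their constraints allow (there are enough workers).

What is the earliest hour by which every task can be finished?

G can start immediately at hour 0; it finishes at hour 7.
A cannot begin until its own release at hour 2. It runs from hour 2 to 2 + 5 = hour 7.
B cannot start until A (finishes hour 7); G (finishes hour 7). The controlling bound is hour 7, so B finishes at 7 + 6 = hour 13.
After B (finishes hour 13, plus 2-hour gap → hour 15), E can start at hour 15 and finishes at hour 24.
After B (finishes hour 13, plus 2-hour gap → hour 15), C can start at hour 15 and finishes at hour 17.
D cannot start until C (finishes hour 17); G (finishes hour 7). The controlling bound is hour 17, so D finishes at 17 + 5 = hour 22.
F needs all of D (finishes hour 22); E (finishes hour 24). That puts its earliest start at hour 24; it finishes at 24 + 2 = hour 26.
All tasks are finished once the last one completes. Finish times: A at 7, B at 13, C at 17, D at 22, E at 24, F at 26, G at 7. The latest is hour 26.

26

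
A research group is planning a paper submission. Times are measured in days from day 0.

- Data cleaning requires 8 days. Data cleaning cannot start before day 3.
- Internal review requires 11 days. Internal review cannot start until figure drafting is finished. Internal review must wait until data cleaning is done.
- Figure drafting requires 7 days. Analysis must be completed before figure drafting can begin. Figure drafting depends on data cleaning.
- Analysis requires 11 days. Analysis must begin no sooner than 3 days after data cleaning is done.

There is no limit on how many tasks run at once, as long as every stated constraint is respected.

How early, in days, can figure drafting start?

Data cleaning waits on its own release at day 3, so it starts at day 3 and finishes at 3 + 8 = day 11.
Analysis waits on data cleaning (finishes day 11, plus 3-day gap → day 14), so it starts at day 14 and finishes at 14 + 11 = day 25.
Figure drafting waits on analysis (finishes day 25); data cleaning (finishes day 11). The latest of these is day 25, which is the earliest figure drafting can start.

25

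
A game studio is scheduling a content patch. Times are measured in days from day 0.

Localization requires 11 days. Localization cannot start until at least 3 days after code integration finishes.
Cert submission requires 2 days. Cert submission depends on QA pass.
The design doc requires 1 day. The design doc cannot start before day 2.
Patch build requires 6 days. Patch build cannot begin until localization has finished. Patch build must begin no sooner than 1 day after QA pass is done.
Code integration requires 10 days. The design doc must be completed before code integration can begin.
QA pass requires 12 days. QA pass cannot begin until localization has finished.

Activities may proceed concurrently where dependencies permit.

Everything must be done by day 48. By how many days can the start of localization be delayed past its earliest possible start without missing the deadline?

The design doc waits on its own release at day 2, so it starts at day 2 and finishes at 2 + 1 = day 3.
Code integration waits on the design doc (finishes day 3), so it starts at day 3 and finishes at 3 + 10 = day 13.
Localization waits on code integration (finishes day 13, plus 3-day gap → day 16), so it starts at day 16 and finishes at 16 + 11 = day 27.

Working backward from the deadline:
Nothing follows cert submission; the deadline of day 48 is its only limit. It must start by 48 − 2 = day 46.
Patch build must finish by day 48; it takes 6 days, so it must start by 48 − 6 = day 42.
QA pass has several dependents: cert submission (must start by day 46); patch build (must start by day 42, minus 1-day gap → day 41). The earliest of those limits is day 41, so QA pass must start by 41 − 12 = day 29.
Localization must finish in time for QA pass (must start by day 29); patch build (must start by day 42). The tightest is day 29, so localization must start by 29 − 11 = day 18.
So localization can start as early as day 16 and as late as day 18, giving 18 − 16 = 2 days of slack.

2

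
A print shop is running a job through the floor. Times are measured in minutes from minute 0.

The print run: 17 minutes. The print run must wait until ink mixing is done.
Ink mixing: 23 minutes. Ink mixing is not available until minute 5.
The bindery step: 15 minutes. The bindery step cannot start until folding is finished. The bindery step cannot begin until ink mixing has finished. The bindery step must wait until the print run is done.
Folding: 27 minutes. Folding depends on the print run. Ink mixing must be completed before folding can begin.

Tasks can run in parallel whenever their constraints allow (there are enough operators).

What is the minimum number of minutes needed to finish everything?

87

Ink mixing waits on its own release at minute 5, so it starts at minute 5 and finishes at 5 + 23 = minute 28.
The print run cannot begin until ink mixing (finishes minute 28). It runs from minute 28 to 28 + 17 = minute 45.
Folding cannot start until the print run (finishes minute 45); ink mixing (finishes minute 28). The controlling bound is minute 45, so folding finishes at 45 + 27 = minute 72.
The bindery step needs all of folding (finishes minute 72); ink mixing (finishes minute 28); the print run (finishes minute 45). That puts its earliest start at minute 72; it finishes at 72 + 15 = minute 87.
All tasks are finished once the last one completes. Finish times: Ink mixing at 28, The print run at 45, Folding at 72, The bindery step at 87. The latest is minute 87.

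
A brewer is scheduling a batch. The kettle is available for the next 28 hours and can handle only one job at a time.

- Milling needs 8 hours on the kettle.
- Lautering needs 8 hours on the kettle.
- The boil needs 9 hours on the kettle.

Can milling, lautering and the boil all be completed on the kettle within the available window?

Running back to back, the jobs need 8 + 8 + 9 = 25 hours on the kettle.
Since 25 ≤ 28, they fit within the window.

Yes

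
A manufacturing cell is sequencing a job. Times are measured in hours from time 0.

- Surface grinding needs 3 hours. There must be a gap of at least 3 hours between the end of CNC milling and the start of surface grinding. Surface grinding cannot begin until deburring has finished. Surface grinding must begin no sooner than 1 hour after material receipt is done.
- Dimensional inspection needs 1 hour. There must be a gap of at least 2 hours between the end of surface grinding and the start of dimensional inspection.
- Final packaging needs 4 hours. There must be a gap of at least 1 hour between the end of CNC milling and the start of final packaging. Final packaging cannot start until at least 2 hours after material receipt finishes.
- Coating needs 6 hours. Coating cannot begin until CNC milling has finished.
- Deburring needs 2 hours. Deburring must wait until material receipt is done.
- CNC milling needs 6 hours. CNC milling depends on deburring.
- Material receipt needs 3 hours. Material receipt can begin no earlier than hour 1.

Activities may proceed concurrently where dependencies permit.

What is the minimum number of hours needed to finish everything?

Material receipt cannot begin until its own release at hour 1. It runs from hour 1 to 1 + 3 = hour 4.
After material receipt (finishes hour 4), deburring can start at hour 4 and finishes at hour 6.
CNC milling waits on deburring (finishes hour 6), so it starts at hour 6 and finishes at 6 + 6 = hour 12.
For final packaging: CNC milling (finishes hour 12, plus 1-hour gap → hour 13); material receipt (finishes hour 4, plus 2-hour gap → hour 6). Taking the maximum gives a start of hour 13, and it finishes at 13 + 4 = hour 17.
Coating waits on CNC milling (finishes hour 12), so it starts at hour 12 and finishes at 12 + 6 = hour 18.
Surface grinding cannot start until CNC milling (finishes hour 12, plus 3-hour gap → hour 15); deburring (finishes hour 6); material receipt (finishes hour 4, plus 1-hour gap → hour 5). The controlling bound is hour 15, so surface grinding finishes at 15 + 3 = hour 18.
Dimensional inspection waits on surface grinding (finishes hour 18, plus 2-hour gap → hour 20), so it starts at hour 20 and finishes at 20 + 1 = hour 21.
All tasks are finished once the last one completes. Finish times: Material receipt at 4, Deburring at 6, CNC milling at 12, Surface grinding at 18, Dimensional inspection at 21, Coating at 18, Final packaging at 17. The latest is hour 21.

21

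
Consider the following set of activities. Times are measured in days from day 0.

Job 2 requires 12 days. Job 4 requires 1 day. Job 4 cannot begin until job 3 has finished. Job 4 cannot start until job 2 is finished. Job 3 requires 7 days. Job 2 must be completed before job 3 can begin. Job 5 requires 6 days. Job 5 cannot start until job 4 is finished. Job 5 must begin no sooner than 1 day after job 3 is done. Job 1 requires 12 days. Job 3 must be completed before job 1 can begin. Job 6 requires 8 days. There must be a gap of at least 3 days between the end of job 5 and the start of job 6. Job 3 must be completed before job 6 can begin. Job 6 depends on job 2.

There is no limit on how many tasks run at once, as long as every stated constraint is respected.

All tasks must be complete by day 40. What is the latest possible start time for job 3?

15

To finish by day 40, job 1 (duration 12) must start no later than day 28.
Nothing follows job 6; the deadline of day 40 is its only limit. It must start by 40 − 8 = day 32.
Since job 6 (must start by day 32, minus 3-day gap → day 29) depends on it, job 5 must finish by day 29. Backing off its 6-day duration gives a latest start of day 23.
Since job 5 (must start by day 23) depends on it, job 4 must finish by day 23. Backing off its 1-day duration gives a latest start of day 22.
Job 3 feeds job 1 (must start by day 28); job 4 (must start by day 22); job 5 (must start by day 23, minus 1-day gap → day 22); job 6 (must start by day 32). Taking the minimum, job 3 must finish by day 22 and start by 22 − 7 = day 15.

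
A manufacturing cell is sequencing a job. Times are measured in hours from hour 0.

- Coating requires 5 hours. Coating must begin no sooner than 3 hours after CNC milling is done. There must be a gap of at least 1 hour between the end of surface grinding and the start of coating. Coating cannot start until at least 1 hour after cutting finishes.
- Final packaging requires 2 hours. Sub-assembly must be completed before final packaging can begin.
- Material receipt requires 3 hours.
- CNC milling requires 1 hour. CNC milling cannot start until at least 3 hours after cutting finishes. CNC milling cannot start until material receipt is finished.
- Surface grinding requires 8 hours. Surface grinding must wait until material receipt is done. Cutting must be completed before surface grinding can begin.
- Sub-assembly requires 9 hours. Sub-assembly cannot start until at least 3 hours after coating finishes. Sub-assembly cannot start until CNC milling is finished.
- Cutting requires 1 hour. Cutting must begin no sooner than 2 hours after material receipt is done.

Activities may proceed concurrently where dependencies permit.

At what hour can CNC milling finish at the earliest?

10

Material receipt can start immediately at hour 0; it finishes at hour 3.
Cutting cannot begin until material receipt (finishes hour 3, plus 2-hour gap → hour 5). It runs from hour 5 to 5 + 1 = hour 6.
CNC milling cannot start until cutting (finishes hour 6, plus 3-hour gap → hour 9); material receipt (finishes hour 3). The controlling bound is hour 9, so CNC milling finishes at 9 + 1 = hour 10.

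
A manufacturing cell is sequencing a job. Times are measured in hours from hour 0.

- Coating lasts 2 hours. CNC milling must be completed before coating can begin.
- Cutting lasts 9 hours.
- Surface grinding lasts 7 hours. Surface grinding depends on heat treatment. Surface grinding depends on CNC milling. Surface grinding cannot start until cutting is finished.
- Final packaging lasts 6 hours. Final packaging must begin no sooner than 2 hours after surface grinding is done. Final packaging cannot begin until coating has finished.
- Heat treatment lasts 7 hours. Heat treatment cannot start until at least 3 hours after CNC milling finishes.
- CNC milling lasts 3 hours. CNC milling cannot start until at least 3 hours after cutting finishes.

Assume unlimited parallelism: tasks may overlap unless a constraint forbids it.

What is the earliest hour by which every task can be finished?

40

Cutting can start immediately at hour 0; it finishes at hour 9.
CNC milling cannot begin until cutting (finishes hour 9, plus 3-hour gap → hour 12). It runs from hour 12 to 12 + 3 = hour 15.
After CNC milling (finishes hour 15), coating can start at hour 15 and finishes at hour 17.
Heat treatment waits on CNC milling (finishes hour 15, plus 3-hour gap → hour 18), so it starts at hour 18 and finishes at 18 + 7 = hour 25.
Surface grinding needs all of heat treatment (finishes hour 25); CNC milling (finishes hour 15); cutting (finishes hour 9). That puts its earliest start at hour 25; it finishes at 25 + 7 = hour 32.
Final packaging cannot start until surface grinding (finishes hour 32, plus 2-hour gap → hour 34); coating (finishes hour 17). The controlling bound is hour 34, so final packaging finishes at 34 + 6 = hour 40.
All tasks are finished once the last one completes. Finish times: Cutting at 9, CNC milling at 15, Heat treatment at 25, Surface grinding at 32, Coating at 17, Final packaging at 40. The latest is hour 40.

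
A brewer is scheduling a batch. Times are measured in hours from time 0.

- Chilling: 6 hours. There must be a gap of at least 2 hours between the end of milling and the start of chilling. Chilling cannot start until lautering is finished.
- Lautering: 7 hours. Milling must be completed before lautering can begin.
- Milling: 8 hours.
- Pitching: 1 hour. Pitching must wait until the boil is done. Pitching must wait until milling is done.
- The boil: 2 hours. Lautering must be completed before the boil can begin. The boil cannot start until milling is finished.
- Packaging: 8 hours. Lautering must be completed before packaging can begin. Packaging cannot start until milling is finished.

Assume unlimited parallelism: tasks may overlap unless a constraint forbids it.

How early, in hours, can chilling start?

15

Milling can start immediately at hour 0; it finishes at hour 8.
After milling (finishes hour 8), lautering can start at hour 8 and finishes at hour 15.
Chilling waits on milling (finishes hour 8, plus 2-hour gap → hour 10); lautering (finishes hour 15). The latest of these is hour 15, which is the earliest chilling can start.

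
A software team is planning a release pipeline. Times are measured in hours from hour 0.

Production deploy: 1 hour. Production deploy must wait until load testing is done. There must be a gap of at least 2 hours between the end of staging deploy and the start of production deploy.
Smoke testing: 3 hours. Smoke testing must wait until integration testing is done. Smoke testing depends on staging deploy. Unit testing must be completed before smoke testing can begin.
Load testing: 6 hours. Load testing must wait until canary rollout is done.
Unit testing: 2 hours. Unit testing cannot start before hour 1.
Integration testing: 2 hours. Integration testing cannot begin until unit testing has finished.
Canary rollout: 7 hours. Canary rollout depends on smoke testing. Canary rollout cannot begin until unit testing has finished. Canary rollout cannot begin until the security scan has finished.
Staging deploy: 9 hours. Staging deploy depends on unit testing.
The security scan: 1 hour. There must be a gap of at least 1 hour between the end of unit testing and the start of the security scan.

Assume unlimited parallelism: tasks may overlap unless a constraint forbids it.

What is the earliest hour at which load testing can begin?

22

Unit testing cannot begin until its own release at hour 1. It runs from hour 1 to 1 + 2 = hour 3.
Staging deploy cannot begin until unit testing (finishes hour 3). It runs from hour 3 to 3 + 9 = hour 12.
The security scan cannot begin until unit testing (finishes hour 3, plus 1-hour gap → hour 4). It runs from hour 4 to 4 + 1 = hour 5.
After unit testing (finishes hour 3), integration testing can start at hour 3 and finishes at hour 5.
For smoke testing: integration testing (finishes hour 5); staging deploy (finishes hour 12); unit testing (finishes hour 3). Taking the maximum gives a start of hour 12, and it finishes at 12 + 3 = hour 15.
Canary rollout has to wait for smoke testing (finishes hour 15); unit testing (finishes hour 3); the security scan (finishes hour 5). The latest of these is hour 15, so canary rollout runs hour 15 to 15 + 7 = hour 22.
Load testing waits on canary rollout (finishes hour 22), so the earliest it can start is hour 22.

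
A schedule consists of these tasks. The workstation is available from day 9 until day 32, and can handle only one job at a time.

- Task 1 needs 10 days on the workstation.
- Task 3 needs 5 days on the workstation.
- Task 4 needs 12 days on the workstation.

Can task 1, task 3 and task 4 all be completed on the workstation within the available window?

The workstation window is 32 − 9 = 23 days.
Running back to back, the jobs need 10 + 5 + 12 = 27 days on the workstation.
Since 27 > 23, they cannot all fit.

No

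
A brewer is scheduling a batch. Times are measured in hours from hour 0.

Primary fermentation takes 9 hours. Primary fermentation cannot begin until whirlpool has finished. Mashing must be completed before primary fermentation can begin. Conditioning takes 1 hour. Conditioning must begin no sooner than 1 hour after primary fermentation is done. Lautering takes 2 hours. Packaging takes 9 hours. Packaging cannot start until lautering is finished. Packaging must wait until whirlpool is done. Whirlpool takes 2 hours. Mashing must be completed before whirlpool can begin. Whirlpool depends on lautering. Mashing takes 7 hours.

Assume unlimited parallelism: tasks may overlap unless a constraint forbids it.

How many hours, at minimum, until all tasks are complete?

20

Lautering can start immediately at hour 0; it finishes at hour 2.
Mashing has no prerequisites, so it starts at hour 0 and finishes at hour 7.
Whirlpool has to wait for mashing (finishes hour 7); lautering (finishes hour 2). The latest of these is hour 7, so whirlpool runs hour 7 to 7 + 2 = hour 9.
Packaging cannot start until lautering (finishes hour 2); whirlpool (finishes hour 9). The controlling bound is hour 9, so packaging finishes at 9 + 9 = hour 18.
For primary fermentation: whirlpool (finishes hour 9); mashing (finishes hour 7). Taking the maximum gives a start of hour 9, and it finishes at 9 + 9 = hour 18.
Conditioning waits on primary fermentation (finishes hour 18, plus 1-hour gap → hour 19), so it starts at hour 19 and finishes at 19 + 1 = hour 20.
All tasks are finished once the last one completes. Finish times: Mashing at 7, Lautering at 2, Whirlpool at 9, Primary fermentation at 18, Conditioning at 20, Packaging at 18. The latest is hour 20.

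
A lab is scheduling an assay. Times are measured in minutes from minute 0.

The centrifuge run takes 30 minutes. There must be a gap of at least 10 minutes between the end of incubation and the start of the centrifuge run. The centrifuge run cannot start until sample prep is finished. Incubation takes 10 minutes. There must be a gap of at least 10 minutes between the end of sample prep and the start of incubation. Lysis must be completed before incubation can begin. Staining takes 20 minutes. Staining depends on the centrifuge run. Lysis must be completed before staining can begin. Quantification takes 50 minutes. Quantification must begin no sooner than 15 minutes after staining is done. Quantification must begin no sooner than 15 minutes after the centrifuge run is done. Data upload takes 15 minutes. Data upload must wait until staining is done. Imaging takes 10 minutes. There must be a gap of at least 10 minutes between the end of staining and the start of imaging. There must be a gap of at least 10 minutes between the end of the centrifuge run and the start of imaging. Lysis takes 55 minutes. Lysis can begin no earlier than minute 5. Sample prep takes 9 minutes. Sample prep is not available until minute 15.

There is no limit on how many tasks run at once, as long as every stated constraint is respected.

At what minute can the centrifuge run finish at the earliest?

Lysis waits on its own release at minute 5, so it starts at minute 5 and finishes at 5 + 55 = minute 60.
After its own release at minute 15, sample prep can start at minute 15 and finishes at minute 24.
Incubation cannot start until sample prep (finishes minute 24, plus 10-minute gap → minute 34); lysis (finishes minute 60). The controlling bound is minute 60, so incubation finishes at 60 + 10 = minute 70.
The centrifuge run cannot start until incubation (finishes minute 70, plus 10-minute gap → minute 80); sample prep (finishes minute 24). The controlling bound is minute 80, so the centrifuge run finishes at 80 + 30 = minute 110.

110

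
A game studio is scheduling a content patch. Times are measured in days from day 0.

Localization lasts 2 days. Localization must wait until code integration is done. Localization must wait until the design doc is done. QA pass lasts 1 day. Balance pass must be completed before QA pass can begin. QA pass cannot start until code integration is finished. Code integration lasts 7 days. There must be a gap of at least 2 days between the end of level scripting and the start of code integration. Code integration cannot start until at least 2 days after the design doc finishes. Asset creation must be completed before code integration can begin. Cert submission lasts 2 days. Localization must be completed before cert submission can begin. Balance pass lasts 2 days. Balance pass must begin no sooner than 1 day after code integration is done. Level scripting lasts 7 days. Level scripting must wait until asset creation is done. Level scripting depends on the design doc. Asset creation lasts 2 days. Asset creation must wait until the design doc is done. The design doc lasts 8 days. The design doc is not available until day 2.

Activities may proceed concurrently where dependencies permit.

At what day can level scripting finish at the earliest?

19

The design doc waits on its own release at day 2, so it starts at day 2 and finishes at 2 + 8 = day 10.
Asset creation waits on the design doc (finishes day 10), so it starts at day 10 and finishes at 10 + 2 = day 12.
Level scripting needs all of asset creation (finishes day 12); the design doc (finishes day 10). That puts its earliest start at day 12; it finishes at 12 + 7 = day 19.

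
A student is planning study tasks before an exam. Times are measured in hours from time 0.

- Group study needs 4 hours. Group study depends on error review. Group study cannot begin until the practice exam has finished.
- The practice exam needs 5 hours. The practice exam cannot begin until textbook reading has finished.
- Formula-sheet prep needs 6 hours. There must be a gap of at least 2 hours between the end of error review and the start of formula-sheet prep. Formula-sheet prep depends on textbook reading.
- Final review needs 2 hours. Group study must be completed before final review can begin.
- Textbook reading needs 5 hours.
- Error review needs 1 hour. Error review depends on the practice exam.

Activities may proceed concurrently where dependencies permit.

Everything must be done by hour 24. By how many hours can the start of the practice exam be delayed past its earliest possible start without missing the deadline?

Textbook reading has no prerequisites, so it starts at hour 0 and finishes at hour 5.
The practice exam cannot begin until textbook reading (finishes hour 5). It runs from hour 5 to 5 + 5 = hour 10.

Working backward from the deadline:
Nothing follows final review; the deadline of hour 24 is its only limit. It must start by 24 − 2 = hour 22.
Since final review (must start by hour 22) depends on it, group study must finish by hour 22. Backing off its 4-hour duration gives a latest start of hour 18.
Formula-sheet prep has no dependents, so it just needs to finish by hour 24. Starting by 24 − 6 = hour 18 achieves that.
Error review feeds group study (must start by hour 18); formula-sheet prep (must start by hour 18, minus 2-hour gap → hour 16). Taking the minimum, error review must finish by hour 16 and start by 16 − 1 = hour 15.
The practice exam must finish in time for error review (must start by hour 15); group study (must start by hour 18). The tightest is hour 15, so the practice exam must start by 15 − 5 = hour 10.
So the practice exam can start as early as hour 5 and as late as hour 10, giving 10 − 5 = 5 hours of slack.

5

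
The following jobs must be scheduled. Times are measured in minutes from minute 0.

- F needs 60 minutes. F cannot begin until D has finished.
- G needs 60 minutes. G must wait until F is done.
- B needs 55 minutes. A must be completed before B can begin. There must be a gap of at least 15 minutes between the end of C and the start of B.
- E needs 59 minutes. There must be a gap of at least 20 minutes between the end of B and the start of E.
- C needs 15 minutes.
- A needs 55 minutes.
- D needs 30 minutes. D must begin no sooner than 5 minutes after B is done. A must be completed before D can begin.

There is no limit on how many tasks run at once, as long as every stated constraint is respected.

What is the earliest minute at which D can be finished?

145

C has no prerequisites, so it starts at minute 0 and finishes at minute 15.
A can start immediately at minute 0; it finishes at minute 55.
B cannot start until A (finishes minute 55); C (finishes minute 15, plus 15-minute gap → minute 30). The controlling bound is minute 55, so B finishes at 55 + 55 = minute 110.
D needs all of B (finishes minute 110, plus 5-minute gap → minute 115); A (finishes minute 55). That puts its earliest start at minute 115; it finishes at 115 + 30 = minute 145.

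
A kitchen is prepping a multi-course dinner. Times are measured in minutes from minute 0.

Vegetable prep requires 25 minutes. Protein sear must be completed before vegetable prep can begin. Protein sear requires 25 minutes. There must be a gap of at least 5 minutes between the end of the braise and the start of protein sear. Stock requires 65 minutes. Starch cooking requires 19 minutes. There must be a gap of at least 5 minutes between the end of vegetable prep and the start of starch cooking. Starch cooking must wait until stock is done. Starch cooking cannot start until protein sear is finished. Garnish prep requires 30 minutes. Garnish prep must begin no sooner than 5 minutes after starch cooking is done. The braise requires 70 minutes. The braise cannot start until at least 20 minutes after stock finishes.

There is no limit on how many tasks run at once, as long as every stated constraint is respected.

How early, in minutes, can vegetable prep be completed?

Stock can start immediately at minute 0; it finishes at minute 65.
The braise waits on stock (finishes minute 65, plus 20-minute gap → minute 85), so it starts at minute 85 and finishes at 85 + 70 = minute 155.
Protein sear cannot begin until the braise (finishes minute 155, plus 5-minute gap → minute 160). It runs from minute 160 to 160 + 25 = minute 185.
Vegetable prep cannot begin until protein sear (finishes minute 185). It runs from minute 185 to 185 + 25 = minute 210.

210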